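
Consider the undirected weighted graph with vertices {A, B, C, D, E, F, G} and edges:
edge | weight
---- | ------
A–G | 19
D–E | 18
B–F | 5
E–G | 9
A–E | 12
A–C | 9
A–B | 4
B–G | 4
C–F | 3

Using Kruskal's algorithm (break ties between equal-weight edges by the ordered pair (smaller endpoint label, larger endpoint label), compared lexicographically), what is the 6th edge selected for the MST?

D-E

Sort edges by weight, then run Kruskal:
C–F (3): add — endpoints in different components.
A–B (4): add — endpoints in different components.
B–G (4): add — endpoints in different components.
B–F (5): add — endpoints in different components.
A–C (9): skip — A and C already connected.
E–G (9): add — endpoints in different components.
A–E (12): skip — A and E already connected.
D–E (18): add — endpoints in different components.
The 6th edge added is D–E.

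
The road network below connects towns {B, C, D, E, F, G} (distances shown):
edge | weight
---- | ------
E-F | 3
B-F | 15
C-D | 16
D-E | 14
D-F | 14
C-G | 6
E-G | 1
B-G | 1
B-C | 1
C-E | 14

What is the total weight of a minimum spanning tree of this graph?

Sort edges by weight, then run Kruskal:
B-C (1): add. Components now {B,C} {D} {E} {F} {G}
B-G (1): add. Components now {B,C,G} {D} {E} {F}
E-G (1): add. Components now {B,C,E,G} {D} {F}
E-F (3): add. Components now {B,C,E,F,G} {D}
C-G (6): skip — C and G already connected.
C-E (14): skip — C and E already connected.
D-E (14): add. Components now {B,C,D,E,F,G}
MST edges: B-C, B-G, E-G, E-F, D-E; total weight 1+1+1+3+14 = 20.

20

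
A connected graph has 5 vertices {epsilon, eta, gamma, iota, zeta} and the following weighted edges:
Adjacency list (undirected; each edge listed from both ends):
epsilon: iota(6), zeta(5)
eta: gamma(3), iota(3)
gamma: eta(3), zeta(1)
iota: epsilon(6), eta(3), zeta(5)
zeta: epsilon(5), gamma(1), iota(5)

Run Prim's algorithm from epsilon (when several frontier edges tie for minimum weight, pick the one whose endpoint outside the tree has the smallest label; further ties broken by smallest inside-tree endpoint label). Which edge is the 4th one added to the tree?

eta-iota

Prim, starting at epsilon.
Step 1: cheapest edge leaving the tree is epsilon zeta (5); add zeta.
Step 2: cheapest edge leaving the tree is gamma zeta (1); add gamma.
Step 3: cheapest edge leaving the tree is eta gamma (3); add eta.
Step 4: cheapest edge leaving the tree is eta iota (3); add iota.
The 4th edge added is eta iota.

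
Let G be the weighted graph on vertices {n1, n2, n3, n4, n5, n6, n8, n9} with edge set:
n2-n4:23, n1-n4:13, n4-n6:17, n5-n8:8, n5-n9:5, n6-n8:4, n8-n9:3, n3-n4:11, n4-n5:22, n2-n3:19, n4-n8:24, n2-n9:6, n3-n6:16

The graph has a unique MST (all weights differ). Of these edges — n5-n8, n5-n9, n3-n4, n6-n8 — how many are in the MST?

3

Sort edges by weight, then run Kruskal:
n8-n9 (3): add — endpoints in different components.
n6-n8 (4): add — endpoints in different components.
n5-n9 (5): add — endpoints in different components.
n2-n9 (6): add — endpoints in different components.
n5-n8 (8): skip — n5 and n8 already connected.
n3-n4 (11): add — endpoints in different components.
n1-n4 (13): add — endpoints in different components.
n3-n6 (16): add — endpoints in different components.
MST edge set: {n8-n9, n6-n8, n5-n9, n2-n9, n3-n4, n1-n4, n3-n6}.
Of the listed edges, {n5-n9, n3-n4, n6-n8} are in the MST → 3.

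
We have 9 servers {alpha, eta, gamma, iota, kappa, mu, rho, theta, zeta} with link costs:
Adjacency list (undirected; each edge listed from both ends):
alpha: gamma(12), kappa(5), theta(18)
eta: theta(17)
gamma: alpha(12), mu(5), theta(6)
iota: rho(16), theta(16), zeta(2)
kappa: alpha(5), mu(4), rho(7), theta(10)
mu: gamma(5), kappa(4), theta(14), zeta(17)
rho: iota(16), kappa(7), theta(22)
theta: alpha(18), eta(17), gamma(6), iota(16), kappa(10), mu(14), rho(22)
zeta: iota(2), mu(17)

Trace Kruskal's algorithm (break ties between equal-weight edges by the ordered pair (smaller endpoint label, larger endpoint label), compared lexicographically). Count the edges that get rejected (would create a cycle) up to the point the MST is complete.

4

Kruskal: consider edges lightest-first.
iota—zeta (2): add — endpoints in different components.
kappa—mu (4): add — endpoints in different components.
alpha—kappa (5): add — endpoints in different components.
gamma—mu (5): add — endpoints in different components.
gamma—theta (6): add — endpoints in different components.
kappa—rho (7): add — endpoints in different components.
kappa—theta (10): skip — kappa and theta already connected.
alpha—gamma (12): skip — gamma and alpha already connected.
mu—theta (14): skip — mu and theta already connected.
iota—rho (16): add — endpoints in different components.
iota—theta (16): skip — theta and iota already connected.
eta—theta (17): add — endpoints in different components.
Edges rejected before the tree was complete: 4.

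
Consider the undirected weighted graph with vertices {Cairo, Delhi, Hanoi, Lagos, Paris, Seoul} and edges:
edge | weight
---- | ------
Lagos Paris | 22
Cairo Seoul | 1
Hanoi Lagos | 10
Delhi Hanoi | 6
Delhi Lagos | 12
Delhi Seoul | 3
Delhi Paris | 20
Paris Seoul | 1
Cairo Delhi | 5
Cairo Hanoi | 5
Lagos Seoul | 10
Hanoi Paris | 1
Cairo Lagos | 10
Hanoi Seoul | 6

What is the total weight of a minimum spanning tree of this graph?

16

Prim, starting at Seoul.
Step 1: frontier [Cairo Seoul 1, Paris Seoul 1, Delhi Seoul 3, Hanoi Seoul 6, Lagos Seoul 10] → take Cairo Seoul (1); add Cairo.
Step 2: frontier [Cairo Delhi 5, Cairo Hanoi 5, Cairo Lagos 10, Paris Seoul 1, Delhi Seoul 3, Hanoi Seoul 6, Lagos Seoul 10] → take Paris Seoul (1); add Paris.
Step 3: frontier [Cairo Delhi 5, Cairo Hanoi 5, Cairo Lagos 10, Hanoi Paris 1, Delhi Paris 20, Lagos Paris 22, Delhi Seoul 3, Hanoi Seoul 6, Lagos Seoul 10] → take Hanoi Paris (1); add Hanoi.
Step 4: frontier [Cairo Delhi 5, Cairo Lagos 10, Delhi Hanoi 6, Hanoi Lagos 10, Delhi Paris 20, Lagos Paris 22, Delhi Seoul 3, Lagos Seoul 10] → take Delhi Seoul (3); add Delhi.
Step 5: frontier [Cairo Lagos 10, Delhi Lagos 12, Hanoi Lagos 10, Lagos Paris 22, Lagos Seoul 10] → take Cairo Lagos (10); add Lagos.
MST edges: Cairo Seoul, Paris Seoul, Hanoi Paris, Delhi Seoul, Cairo Lagos; total weight 1+1+1+3+10 = 16.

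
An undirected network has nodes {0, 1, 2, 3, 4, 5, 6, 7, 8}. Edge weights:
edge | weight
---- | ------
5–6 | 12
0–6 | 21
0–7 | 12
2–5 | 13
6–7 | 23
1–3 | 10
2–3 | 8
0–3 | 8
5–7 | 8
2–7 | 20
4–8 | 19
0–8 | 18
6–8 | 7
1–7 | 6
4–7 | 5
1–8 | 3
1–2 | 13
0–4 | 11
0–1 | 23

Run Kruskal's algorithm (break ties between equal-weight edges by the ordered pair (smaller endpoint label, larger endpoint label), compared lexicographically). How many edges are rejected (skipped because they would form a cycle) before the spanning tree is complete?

Sort edges by weight, then run Kruskal:
1–8 (3): add — endpoints in different components.
4–7 (5): add — endpoints in different components.
1–7 (6): add — endpoints in different components.
6–8 (7): add — endpoints in different components.
0–3 (8): add — endpoints in different components.
2–3 (8): add — endpoints in different components.
5–7 (8): add — endpoints in different components.
1–3 (10): add — endpoints in different components.
Edges rejected before the tree was complete: 0.

0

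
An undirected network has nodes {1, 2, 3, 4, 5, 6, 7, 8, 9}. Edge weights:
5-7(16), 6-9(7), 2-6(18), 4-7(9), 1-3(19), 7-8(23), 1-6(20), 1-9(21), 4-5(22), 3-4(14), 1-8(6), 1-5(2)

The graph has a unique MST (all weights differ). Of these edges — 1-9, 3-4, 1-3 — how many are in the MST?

Sort edges by weight, then run Kruskal:
1-5 (2): add — endpoints in different components.
1-8 (6): add — endpoints in different components.
6-9 (7): add — endpoints in different components.
4-7 (9): add — endpoints in different components.
3-4 (14): add — endpoints in different components.
5-7 (16): add — endpoints in different components.
2-6 (18): add — endpoints in different components.
1-3 (19): skip — 1 and 3 already connected.
1-6 (20): add — endpoints in different components.
MST edge set: {1-5, 1-8, 6-9, 4-7, 3-4, 5-7, 2-6, 1-6}.
Of the listed edges, {3-4} are in the MST → 1.

1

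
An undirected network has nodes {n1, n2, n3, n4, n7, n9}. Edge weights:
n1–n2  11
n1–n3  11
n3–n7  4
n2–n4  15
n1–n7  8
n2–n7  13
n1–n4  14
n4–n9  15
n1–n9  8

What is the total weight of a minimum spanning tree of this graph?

Kruskal: consider edges lightest-first.
n3–n7 (4): add. Components now {n2} {n4} {n9} {n3,n7} {n1}
n1–n7 (8): add. Components now {n2} {n4} {n9} {n1,n3,n7}
n1–n9 (8): add. Components now {n2} {n4} {n1,n3,n7,n9}
n1–n2 (11): add. Components now {n1,n2,n3,n7,n9} {n4}
n1–n3 (11): skip — n1 and n3 already connected.
n2–n7 (13): skip — n2 and n7 already connected.
n1–n4 (14): add. Components now {n1,n2,n3,n4,n7,n9}
MST edges: n3–n7, n1–n7, n1–n9, n1–n2, n1–n4; total weight 4+8+8+11+14 = 45.

45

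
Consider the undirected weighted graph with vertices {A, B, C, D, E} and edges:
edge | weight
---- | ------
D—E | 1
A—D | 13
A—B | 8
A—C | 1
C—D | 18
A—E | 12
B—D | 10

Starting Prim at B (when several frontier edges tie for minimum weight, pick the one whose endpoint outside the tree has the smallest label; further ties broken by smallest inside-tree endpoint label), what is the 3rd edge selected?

B-D

Prim's algorithm from B:
Step 1: cheapest edge leaving the tree is A—B (8); add A.
Step 2: cheapest edge leaving the tree is A—C (1); add C.
Step 3: cheapest edge leaving the tree is B—D (10); add D.
Step 4: cheapest edge leaving the tree is D—E (1); add E.
The 3rd edge added is B—D.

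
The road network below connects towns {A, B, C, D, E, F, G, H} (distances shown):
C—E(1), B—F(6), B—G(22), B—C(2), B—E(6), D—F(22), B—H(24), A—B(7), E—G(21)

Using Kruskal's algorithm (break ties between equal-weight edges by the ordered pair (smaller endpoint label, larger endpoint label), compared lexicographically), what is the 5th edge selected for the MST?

E-G

Kruskal: consider edges lightest-first.
C—E (1): add — endpoints in different components.
B—C (2): add — endpoints in different components.
B—E (6): skip — B and E already connected.
B—F (6): add — endpoints in different components.
A—B (7): add — endpoints in different components.
E—G (21): add — endpoints in different components.
B—G (22): skip — B and G already connected.
D—F (22): add — endpoints in different components.
B—H (24): add — endpoints in different components.
The 5th edge added is E—G.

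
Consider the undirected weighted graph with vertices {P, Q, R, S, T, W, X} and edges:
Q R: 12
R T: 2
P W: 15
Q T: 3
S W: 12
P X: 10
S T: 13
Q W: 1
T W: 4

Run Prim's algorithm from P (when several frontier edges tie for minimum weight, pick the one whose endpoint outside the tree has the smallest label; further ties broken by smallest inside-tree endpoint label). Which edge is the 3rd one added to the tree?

Q-W

Prim, starting at P.
Step 1: cheapest edge leaving the tree is P X (10); add X.
Step 2: cheapest edge leaving the tree is P W (15); add W.
Step 3: cheapest edge leaving the tree is Q W (1); add Q.
Step 4: cheapest edge leaving the tree is Q T (3); add T.
Step 5: cheapest edge leaving the tree is R T (2); add R.
Step 6: cheapest edge leaving the tree is S W (12); add S.
The 3rd edge added is Q W.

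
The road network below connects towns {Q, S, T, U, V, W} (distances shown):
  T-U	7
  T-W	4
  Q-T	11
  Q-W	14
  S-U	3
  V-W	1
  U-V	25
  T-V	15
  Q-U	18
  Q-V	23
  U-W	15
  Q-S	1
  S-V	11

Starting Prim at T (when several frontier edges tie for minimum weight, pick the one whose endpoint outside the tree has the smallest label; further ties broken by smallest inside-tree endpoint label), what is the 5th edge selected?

Grow the tree from T using Prim:
Step 1: cheapest edge leaving the tree is T-W (4); add W.
Step 2: cheapest edge leaving the tree is V-W (1); add V.
Step 3: cheapest edge leaving the tree is T-U (7); add U.
Step 4: cheapest edge leaving the tree is S-U (3); add S.
Step 5: cheapest edge leaving the tree is Q-S (1); add Q.
The 5th edge added is Q-S.

Q-S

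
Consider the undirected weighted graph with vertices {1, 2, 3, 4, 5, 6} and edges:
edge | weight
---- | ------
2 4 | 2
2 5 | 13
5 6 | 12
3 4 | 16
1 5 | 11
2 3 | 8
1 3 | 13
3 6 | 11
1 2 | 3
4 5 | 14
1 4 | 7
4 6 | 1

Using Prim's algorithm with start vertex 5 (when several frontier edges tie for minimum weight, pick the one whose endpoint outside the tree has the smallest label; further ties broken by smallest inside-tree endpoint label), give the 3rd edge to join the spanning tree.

Grow the tree from 5 using Prim:
Step 1: cheapest edge leaving the tree is 1 5 (11); add 1.
Step 2: cheapest edge leaving the tree is 1 2 (3); add 2.
Step 3: cheapest edge leaving the tree is 2 4 (2); add 4.
Step 4: cheapest edge leaving the tree is 4 6 (1); add 6.
Step 5: cheapest edge leaving the tree is 2 3 (8); add 3.
The 3rd edge added is 2 4.

2-4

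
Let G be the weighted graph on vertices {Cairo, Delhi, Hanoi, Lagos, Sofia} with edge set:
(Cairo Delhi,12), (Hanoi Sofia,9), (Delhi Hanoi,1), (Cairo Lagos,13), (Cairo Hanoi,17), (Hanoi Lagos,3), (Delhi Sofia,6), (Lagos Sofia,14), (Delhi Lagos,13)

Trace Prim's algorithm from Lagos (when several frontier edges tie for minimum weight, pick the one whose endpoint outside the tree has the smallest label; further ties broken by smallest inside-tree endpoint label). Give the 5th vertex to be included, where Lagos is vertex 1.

Cairo

Prim, starting at Lagos.
Step 1: frontier [Hanoi Lagos 3, Cairo Lagos 13, Delhi Lagos 13, Lagos Sofia 14] → take Hanoi Lagos (3); add Hanoi.
Step 2: frontier [Delhi Hanoi 1, Hanoi Sofia 9, Cairo Hanoi 17, Cairo Lagos 13, Delhi Lagos 13, Lagos Sofia 14] → take Delhi Hanoi (1); add Delhi.
Step 3: frontier [Delhi Sofia 6, Cairo Delhi 12, Hanoi Sofia 9, Cairo Hanoi 17, Cairo Lagos 13, Lagos Sofia 14] → take Delhi Sofia (6); add Sofia.
Step 4: frontier [Cairo Delhi 12, Cairo Hanoi 17, Cairo Lagos 13] → take Cairo Delhi (12); add Cairo.
Vertex order: Lagos, Hanoi, Delhi, Sofia, Cairo. The 5th vertex is Cairo.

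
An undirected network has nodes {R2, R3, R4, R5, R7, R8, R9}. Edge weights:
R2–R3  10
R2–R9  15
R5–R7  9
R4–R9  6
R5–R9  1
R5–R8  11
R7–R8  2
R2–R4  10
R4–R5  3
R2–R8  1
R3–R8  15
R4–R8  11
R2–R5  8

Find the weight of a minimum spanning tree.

25

Kruskal: consider edges lightest-first.
R2–R8 (1): add. Components now {R5} {R3} {R2,R8} {R7} {R9} {R4}
R5–R9 (1): add. Components now {R5,R9} {R3} {R2,R8} {R7} {R4}
R7–R8 (2): add. Components now {R5,R9} {R3} {R2,R7,R8} {R4}
R4–R5 (3): add. Components now {R4,R5,R9} {R3} {R2,R7,R8}
R4–R9 (6): skip — R9 and R4 already connected.
R2–R5 (8): add. Components now {R2,R4,R5,R7,R8,R9} {R3}
R5–R7 (9): skip — R5 and R7 already connected.
R2–R3 (10): add. Components now {R2,R3,R4,R5,R7,R8,R9}
MST edges: R2–R8, R5–R9, R7–R8, R4–R5, R2–R5, R2–R3; total weight 1+1+2+3+8+10 = 25.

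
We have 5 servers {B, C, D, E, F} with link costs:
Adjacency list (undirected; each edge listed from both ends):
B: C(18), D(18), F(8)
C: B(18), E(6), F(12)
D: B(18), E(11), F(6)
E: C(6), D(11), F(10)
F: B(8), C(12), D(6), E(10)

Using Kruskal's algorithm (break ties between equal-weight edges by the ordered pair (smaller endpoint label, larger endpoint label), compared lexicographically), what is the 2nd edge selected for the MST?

Kruskal: consider edges lightest-first.
C–E (6): add — endpoints in different components.
D–F (6): add — endpoints in different components.
B–F (8): add — endpoints in different components.
E–F (10): add — endpoints in different components.
The 2nd edge added is D–F.

D-F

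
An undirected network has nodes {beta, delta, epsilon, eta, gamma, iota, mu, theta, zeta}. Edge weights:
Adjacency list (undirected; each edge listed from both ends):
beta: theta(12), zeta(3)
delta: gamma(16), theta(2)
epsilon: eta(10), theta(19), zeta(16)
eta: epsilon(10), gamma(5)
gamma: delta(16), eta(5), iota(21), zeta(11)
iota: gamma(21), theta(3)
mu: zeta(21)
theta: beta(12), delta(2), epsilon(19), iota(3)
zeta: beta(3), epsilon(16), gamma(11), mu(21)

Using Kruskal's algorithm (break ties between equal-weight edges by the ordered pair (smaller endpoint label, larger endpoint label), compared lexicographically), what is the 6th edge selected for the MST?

Kruskal: consider edges lightest-first.
delta theta (2): add — endpoints in different components.
beta zeta (3): add — endpoints in different components.
iota theta (3): add — endpoints in different components.
eta gamma (5): add — endpoints in different components.
epsilon eta (10): add — endpoints in different components.
gamma zeta (11): add — endpoints in different components.
beta theta (12): add — endpoints in different components.
delta gamma (16): skip — gamma and delta already connected.
epsilon zeta (16): skip — epsilon and zeta already connected.
epsilon theta (19): skip — epsilon and theta already connected.
gamma iota (21): skip — gamma and iota already connected.
mu zeta (21): add — endpoints in different components.
The 6th edge added is gamma zeta.

gamma-zeta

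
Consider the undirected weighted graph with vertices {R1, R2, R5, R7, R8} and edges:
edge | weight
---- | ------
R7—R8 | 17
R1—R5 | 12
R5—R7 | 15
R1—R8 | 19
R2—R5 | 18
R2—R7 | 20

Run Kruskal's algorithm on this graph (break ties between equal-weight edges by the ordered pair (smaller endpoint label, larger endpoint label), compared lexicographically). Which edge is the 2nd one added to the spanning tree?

Sort edges by weight, then run Kruskal:
R1—R5 (12): add. Components now {R1,R5} {R2} {R7} {R8}
R5—R7 (15): add. Components now {R1,R5,R7} {R2} {R8}
R7—R8 (17): add. Components now {R1,R5,R7,R8} {R2}
R2—R5 (18): add. Components now {R1,R2,R5,R7,R8}
The 2nd edge added is R5—R7.

R5-R7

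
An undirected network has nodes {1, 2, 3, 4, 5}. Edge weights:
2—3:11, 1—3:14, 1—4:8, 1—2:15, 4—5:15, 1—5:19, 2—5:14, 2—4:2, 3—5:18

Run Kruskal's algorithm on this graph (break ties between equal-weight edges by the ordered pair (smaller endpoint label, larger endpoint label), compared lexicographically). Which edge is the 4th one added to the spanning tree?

2-5

Kruskal's algorithm — process edges by increasing weight (ties by edge label):
2—4 (2): add — endpoints in different components.
1—4 (8): add — endpoints in different components.
2—3 (11): add — endpoints in different components.
1—3 (14): skip — 1 and 3 already connected.
2—5 (14): add — endpoints in different components.
The 4th edge added is 2—5.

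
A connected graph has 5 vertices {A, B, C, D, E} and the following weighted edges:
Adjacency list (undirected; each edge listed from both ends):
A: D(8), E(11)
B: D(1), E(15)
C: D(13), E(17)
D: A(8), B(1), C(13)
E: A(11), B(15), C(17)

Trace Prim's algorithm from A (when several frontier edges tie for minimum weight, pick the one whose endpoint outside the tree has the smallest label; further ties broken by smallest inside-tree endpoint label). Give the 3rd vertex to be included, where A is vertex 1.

Prim's algorithm from A:
Step 1: cheapest edge leaving the tree is A D (8); add D.
Step 2: cheapest edge leaving the tree is B D (1); add B.
Step 3: cheapest edge leaving the tree is A E (11); add E.
Step 4: cheapest edge leaving the tree is C D (13); add C.
Vertex order: A, D, B, E, C. The 3rd vertex is B.

B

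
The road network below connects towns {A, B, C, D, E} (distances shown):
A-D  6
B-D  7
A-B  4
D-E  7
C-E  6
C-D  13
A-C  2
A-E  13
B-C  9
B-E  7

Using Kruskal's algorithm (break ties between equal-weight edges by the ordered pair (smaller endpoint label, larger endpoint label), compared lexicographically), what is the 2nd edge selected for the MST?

Kruskal's algorithm — process edges by increasing weight (ties by edge label):
A-C (2): add — endpoints in different components.
A-B (4): add — endpoints in different components.
A-D (6): add — endpoints in different components.
C-E (6): add — endpoints in different components.
The 2nd edge added is A-B.

A-B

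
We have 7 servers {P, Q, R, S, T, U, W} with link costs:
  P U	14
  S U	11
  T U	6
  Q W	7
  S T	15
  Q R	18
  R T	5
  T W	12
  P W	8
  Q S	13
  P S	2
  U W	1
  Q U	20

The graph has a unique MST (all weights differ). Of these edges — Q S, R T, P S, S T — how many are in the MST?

2

Kruskal's algorithm — process edges by increasing weight (ties by edge label):
U W (1): add. Components now {S} {U,W} {Q} {R} {T} {P}
P S (2): add. Components now {P,S} {U,W} {Q} {R} {T}
R T (5): add. Components now {P,S} {U,W} {Q} {R,T}
T U (6): add. Components now {P,S} {R,T,U,W} {Q}
Q W (7): add. Components now {P,S} {Q,R,T,U,W}
P W (8): add. Components now {P,Q,R,S,T,U,W}
MST edge set: {U W, P S, R T, T U, Q W, P W}.
Of the listed edges, {R T, P S} are in the MST → 2.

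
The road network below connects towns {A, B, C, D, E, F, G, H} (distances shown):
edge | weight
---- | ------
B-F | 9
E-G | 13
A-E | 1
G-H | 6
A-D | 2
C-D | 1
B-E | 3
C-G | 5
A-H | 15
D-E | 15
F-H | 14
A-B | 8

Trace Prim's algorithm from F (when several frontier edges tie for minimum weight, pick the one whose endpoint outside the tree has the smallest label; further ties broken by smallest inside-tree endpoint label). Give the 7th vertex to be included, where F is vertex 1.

Prim's algorithm from F:
Step 1: frontier [B-F 9, F-H 14] → take B-F (9); add B.
Step 2: frontier [B-E 3, A-B 8, F-H 14] → take B-E (3); add E.
Step 3: frontier [A-B 8, A-E 1, E-G 13, D-E 15, F-H 14] → take A-E (1); add A.
Step 4: frontier [A-D 2, A-H 15, E-G 13, D-E 15, F-H 14] → take A-D (2); add D.
Step 5: frontier [A-H 15, C-D 1, E-G 13, F-H 14] → take C-D (1); add C.
Step 6: frontier [A-H 15, C-G 5, E-G 13, F-H 14] → take C-G (5); add G.
Step 7: frontier [A-H 15, F-H 14, G-H 6] → take G-H (6); add H.
Vertex order: F, B, E, A, D, C, G, H. The 7th vertex is G.

G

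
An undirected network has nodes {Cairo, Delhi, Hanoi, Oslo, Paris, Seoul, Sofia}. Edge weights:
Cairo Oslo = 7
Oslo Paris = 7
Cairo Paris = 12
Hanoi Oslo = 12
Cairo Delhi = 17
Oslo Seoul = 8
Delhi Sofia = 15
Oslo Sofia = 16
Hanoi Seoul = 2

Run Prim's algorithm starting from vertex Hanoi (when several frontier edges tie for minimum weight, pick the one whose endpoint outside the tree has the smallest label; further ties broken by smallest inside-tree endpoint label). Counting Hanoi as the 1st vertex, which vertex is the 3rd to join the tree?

Prim's algorithm from Hanoi:
Step 1: cheapest edge leaving the tree is Hanoi Seoul (2); add Seoul.
Step 2: cheapest edge leaving the tree is Oslo Seoul (8); add Oslo.
Step 3: cheapest edge leaving the tree is Cairo Oslo (7); add Cairo.
Step 4: cheapest edge leaving the tree is Oslo Paris (7); add Paris.
Step 5: cheapest edge leaving the tree is Oslo Sofia (16); add Sofia.
Step 6: cheapest edge leaving the tree is Delhi Sofia (15); add Delhi.
Vertex order: Hanoi, Seoul, Oslo, Cairo, Paris, Sofia, Delhi. The 3rd vertex is Oslo.

Oslo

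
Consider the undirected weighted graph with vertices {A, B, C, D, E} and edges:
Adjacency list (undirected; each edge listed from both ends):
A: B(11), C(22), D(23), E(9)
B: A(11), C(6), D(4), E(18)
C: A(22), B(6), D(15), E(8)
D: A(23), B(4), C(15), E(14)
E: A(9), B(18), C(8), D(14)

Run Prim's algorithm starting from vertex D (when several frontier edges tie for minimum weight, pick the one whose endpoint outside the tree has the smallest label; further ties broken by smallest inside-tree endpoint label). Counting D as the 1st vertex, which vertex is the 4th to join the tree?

E

Grow the tree from D using Prim:
Step 1: frontier [B-D 4, D-E 14, C-D 15, A-D 23] → take B-D (4); add B.
Step 2: frontier [B-C 6, A-B 11, B-E 18, D-E 14, C-D 15, A-D 23] → take B-C (6); add C.
Step 3: frontier [A-B 11, B-E 18, C-E 8, A-C 22, D-E 14, A-D 23] → take C-E (8); add E.
Step 4: frontier [A-B 11, A-C 22, A-D 23, A-E 9] → take A-E (9); add A.
Vertex order: D, B, C, E, A. The 4th vertex is E.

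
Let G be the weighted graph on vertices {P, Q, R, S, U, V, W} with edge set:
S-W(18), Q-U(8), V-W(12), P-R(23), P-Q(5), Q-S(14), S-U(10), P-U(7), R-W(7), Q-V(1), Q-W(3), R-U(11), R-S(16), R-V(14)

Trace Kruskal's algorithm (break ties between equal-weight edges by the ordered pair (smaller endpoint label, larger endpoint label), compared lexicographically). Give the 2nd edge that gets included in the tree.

Kruskal: consider edges lightest-first.
Q-V (1): add. Components now {Q,V} {S} {U} {W} {P} {R}
Q-W (3): add. Components now {Q,V,W} {S} {U} {P} {R}
P-Q (5): add. Components now {P,Q,V,W} {S} {U} {R}
P-U (7): add. Components now {P,Q,U,V,W} {S} {R}
R-W (7): add. Components now {P,Q,R,U,V,W} {S}
Q-U (8): skip — Q and U already connected.
S-U (10): add. Components now {P,Q,R,S,U,V,W}
The 2nd edge added is Q-W.

Q-W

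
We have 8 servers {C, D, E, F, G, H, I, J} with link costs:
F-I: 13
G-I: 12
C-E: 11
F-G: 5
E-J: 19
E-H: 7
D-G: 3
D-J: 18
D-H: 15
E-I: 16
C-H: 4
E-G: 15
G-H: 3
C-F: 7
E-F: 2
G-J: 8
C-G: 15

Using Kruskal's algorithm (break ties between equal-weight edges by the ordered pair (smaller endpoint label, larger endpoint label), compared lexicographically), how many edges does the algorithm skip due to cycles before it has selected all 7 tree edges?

3

Kruskal: consider edges lightest-first.
E-F (2): add — endpoints in different components.
D-G (3): add — endpoints in different components.
G-H (3): add — endpoints in different components.
C-H (4): add — endpoints in different components.
F-G (5): add — endpoints in different components.
C-F (7): skip — C and F already connected.
E-H (7): skip — E and H already connected.
G-J (8): add — endpoints in different components.
C-E (11): skip — C and E already connected.
G-I (12): add — endpoints in different components.
Edges rejected before the tree was complete: 3.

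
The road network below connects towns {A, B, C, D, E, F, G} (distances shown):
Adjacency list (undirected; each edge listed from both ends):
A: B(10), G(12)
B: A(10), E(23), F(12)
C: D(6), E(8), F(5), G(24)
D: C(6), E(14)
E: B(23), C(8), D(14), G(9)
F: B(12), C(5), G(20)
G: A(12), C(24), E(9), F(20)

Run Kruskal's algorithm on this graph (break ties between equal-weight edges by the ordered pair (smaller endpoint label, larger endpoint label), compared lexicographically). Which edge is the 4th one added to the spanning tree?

E-G

Sort edges by weight, then run Kruskal:
C-F (5): add — endpoints in different components.
C-D (6): add — endpoints in different components.
C-E (8): add — endpoints in different components.
E-G (9): add — endpoints in different components.
A-B (10): add — endpoints in different components.
A-G (12): add — endpoints in different components.
The 4th edge added is E-G.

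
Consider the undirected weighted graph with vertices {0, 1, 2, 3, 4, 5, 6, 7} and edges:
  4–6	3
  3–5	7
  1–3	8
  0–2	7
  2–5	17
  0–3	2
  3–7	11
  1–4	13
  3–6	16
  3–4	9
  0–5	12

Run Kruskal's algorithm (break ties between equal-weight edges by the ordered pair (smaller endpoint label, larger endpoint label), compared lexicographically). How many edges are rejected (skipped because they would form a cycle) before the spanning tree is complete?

Sort edges by weight, then run Kruskal:
0–3 (2): add — endpoints in different components.
4–6 (3): add — endpoints in different components.
0–2 (7): add — endpoints in different components.
3–5 (7): add — endpoints in different components.
1–3 (8): add — endpoints in different components.
3–4 (9): add — endpoints in different components.
3–7 (11): add — endpoints in different components.
Edges rejected before the tree was complete: 0.

0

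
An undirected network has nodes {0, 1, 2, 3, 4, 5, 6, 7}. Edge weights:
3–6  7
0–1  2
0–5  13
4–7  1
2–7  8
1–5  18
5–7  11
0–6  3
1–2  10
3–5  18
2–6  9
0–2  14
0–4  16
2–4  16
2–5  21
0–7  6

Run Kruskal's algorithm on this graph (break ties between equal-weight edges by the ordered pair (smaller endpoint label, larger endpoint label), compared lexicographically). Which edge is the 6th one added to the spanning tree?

2-7

Kruskal: consider edges lightest-first.
4–7 (1): add — endpoints in different components.
0–1 (2): add — endpoints in different components.
0–6 (3): add — endpoints in different components.
0–7 (6): add — endpoints in different components.
3–6 (7): add — endpoints in different components.
2–7 (8): add — endpoints in different components.
2–6 (9): skip — 2 and 6 already connected.
1–2 (10): skip — 1 and 2 already connected.
5–7 (11): add — endpoints in different components.
The 6th edge added is 2–7.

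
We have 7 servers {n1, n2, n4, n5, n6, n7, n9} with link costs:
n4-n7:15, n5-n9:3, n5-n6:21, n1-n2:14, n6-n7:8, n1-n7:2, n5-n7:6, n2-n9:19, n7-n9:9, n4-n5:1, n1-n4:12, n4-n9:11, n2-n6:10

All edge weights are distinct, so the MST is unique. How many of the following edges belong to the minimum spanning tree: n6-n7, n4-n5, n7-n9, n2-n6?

3

Sort edges by weight, then run Kruskal:
n4-n5 (1): add — endpoints in different components.
n1-n7 (2): add — endpoints in different components.
n5-n9 (3): add — endpoints in different components.
n5-n7 (6): add — endpoints in different components.
n6-n7 (8): add — endpoints in different components.
n7-n9 (9): skip — n9 and n7 already connected.
n2-n6 (10): add — endpoints in different components.
MST edge set: {n4-n5, n1-n7, n5-n9, n5-n7, n6-n7, n2-n6}.
Of the listed edges, {n6-n7, n4-n5, n2-n6} are in the MST → 3.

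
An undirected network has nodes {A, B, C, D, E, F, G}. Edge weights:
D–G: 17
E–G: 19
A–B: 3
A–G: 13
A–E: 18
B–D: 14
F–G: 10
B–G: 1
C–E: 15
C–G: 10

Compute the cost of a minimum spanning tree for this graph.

Grow the tree from B using Prim:
Step 1: frontier [B–G 1, A–B 3, B–D 14] → take B–G (1); add G.
Step 2: frontier [A–B 3, B–D 14, C–G 10, F–G 10, A–G 13, D–G 17, E–G 19] → take A–B (3); add A.
Step 3: frontier [A–E 18, B–D 14, C–G 10, F–G 10, D–G 17, E–G 19] → take C–G (10); add C.
Step 4: frontier [A–E 18, B–D 14, C–E 15, F–G 10, D–G 17, E–G 19] → take F–G (10); add F.
Step 5: frontier [A–E 18, B–D 14, C–E 15, D–G 17, E–G 19] → take B–D (14); add D.
Step 6: frontier [A–E 18, C–E 15, E–G 19] → take C–E (15); add E.
MST edges: B–G, A–B, C–G, F–G, B–D, C–E; total weight 1+3+10+10+14+15 = 53.

53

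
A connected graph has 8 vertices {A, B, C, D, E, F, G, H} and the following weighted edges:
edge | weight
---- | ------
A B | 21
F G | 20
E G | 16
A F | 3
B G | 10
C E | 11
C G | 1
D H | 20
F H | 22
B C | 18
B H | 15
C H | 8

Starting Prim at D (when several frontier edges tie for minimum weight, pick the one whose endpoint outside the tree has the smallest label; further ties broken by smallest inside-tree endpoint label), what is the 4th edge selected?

Grow the tree from D using Prim:
Step 1: cheapest edge leaving the tree is D H (20); add H.
Step 2: cheapest edge leaving the tree is C H (8); add C.
Step 3: cheapest edge leaving the tree is C G (1); add G.
Step 4: cheapest edge leaving the tree is B G (10); add B.
Step 5: cheapest edge leaving the tree is C E (11); add E.
Step 6: cheapest edge leaving the tree is F G (20); add F.
Step 7: cheapest edge leaving the tree is A F (3); add A.
The 4th edge added is B G.

B-G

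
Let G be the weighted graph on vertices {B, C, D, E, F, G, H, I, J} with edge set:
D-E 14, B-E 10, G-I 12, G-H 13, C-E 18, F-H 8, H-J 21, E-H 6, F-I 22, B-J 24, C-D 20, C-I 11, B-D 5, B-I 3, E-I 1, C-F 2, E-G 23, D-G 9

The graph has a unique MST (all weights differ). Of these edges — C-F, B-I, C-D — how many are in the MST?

2

Sort edges by weight, then run Kruskal:
E-I (1): add — endpoints in different components.
C-F (2): add — endpoints in different components.
B-I (3): add — endpoints in different components.
B-D (5): add — endpoints in different components.
E-H (6): add — endpoints in different components.
F-H (8): add — endpoints in different components.
D-G (9): add — endpoints in different components.
B-E (10): skip — B and E already connected.
C-I (11): skip — C and I already connected.
G-I (12): skip — G and I already connected.
G-H (13): skip — G and H already connected.
D-E (14): skip — D and E already connected.
C-E (18): skip — C and E already connected.
C-D (20): skip — C and D already connected.
H-J (21): add — endpoints in different components.
MST edge set: {E-I, C-F, B-I, B-D, E-H, F-H, D-G, H-J}.
Of the listed edges, {C-F, B-I} are in the MST → 2.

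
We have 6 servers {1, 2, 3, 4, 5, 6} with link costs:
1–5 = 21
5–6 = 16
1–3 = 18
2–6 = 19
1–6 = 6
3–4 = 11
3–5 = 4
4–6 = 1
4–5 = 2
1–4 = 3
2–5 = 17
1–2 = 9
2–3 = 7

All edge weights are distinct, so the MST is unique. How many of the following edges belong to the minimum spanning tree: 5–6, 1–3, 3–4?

0

Kruskal's algorithm — process edges by increasing weight (ties by edge label):
4–6 (1): add — endpoints in different components.
4–5 (2): add — endpoints in different components.
1–4 (3): add — endpoints in different components.
3–5 (4): add — endpoints in different components.
1–6 (6): skip — 1 and 6 already connected.
2–3 (7): add — endpoints in different components.
MST edge set: {4–6, 4–5, 1–4, 3–5, 2–3}.
Of the listed edges, {} are in the MST → 0.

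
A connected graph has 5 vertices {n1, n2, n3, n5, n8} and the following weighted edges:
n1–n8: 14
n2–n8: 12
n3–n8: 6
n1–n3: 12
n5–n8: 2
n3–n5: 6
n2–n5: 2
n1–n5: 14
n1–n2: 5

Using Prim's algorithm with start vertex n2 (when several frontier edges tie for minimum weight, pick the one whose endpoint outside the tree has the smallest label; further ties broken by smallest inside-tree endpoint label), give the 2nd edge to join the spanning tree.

n5-n8

Prim, starting at n2.
Step 1: cheapest edge leaving the tree is n2–n5 (2); add n5.
Step 2: cheapest edge leaving the tree is n5–n8 (2); add n8.
Step 3: cheapest edge leaving the tree is n1–n2 (5); add n1.
Step 4: cheapest edge leaving the tree is n3–n5 (6); add n3.
The 2nd edge added is n5–n8.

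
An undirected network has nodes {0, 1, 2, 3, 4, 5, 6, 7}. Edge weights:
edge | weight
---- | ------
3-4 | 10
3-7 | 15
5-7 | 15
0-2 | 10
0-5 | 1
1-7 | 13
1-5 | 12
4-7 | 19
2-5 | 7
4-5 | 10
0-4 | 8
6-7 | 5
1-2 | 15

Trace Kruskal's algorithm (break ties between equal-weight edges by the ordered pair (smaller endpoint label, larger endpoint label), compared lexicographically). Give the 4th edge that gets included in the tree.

Kruskal's algorithm — process edges by increasing weight (ties by edge label):
0-5 (1): add — endpoints in different components.
6-7 (5): add — endpoints in different components.
2-5 (7): add — endpoints in different components.
0-4 (8): add — endpoints in different components.
0-2 (10): skip — 0 and 2 already connected.
3-4 (10): add — endpoints in different components.
4-5 (10): skip — 4 and 5 already connected.
1-5 (12): add — endpoints in different components.
1-7 (13): add — endpoints in different components.
The 4th edge added is 0-4.

0-4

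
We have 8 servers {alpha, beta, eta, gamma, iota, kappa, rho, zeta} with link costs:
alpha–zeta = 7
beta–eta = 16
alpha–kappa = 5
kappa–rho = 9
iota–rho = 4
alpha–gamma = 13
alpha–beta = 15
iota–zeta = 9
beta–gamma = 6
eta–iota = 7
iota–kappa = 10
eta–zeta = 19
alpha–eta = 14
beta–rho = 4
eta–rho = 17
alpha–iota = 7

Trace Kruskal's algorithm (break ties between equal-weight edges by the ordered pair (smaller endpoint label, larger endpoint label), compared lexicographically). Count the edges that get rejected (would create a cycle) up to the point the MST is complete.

0

Kruskal's algorithm — process edges by increasing weight (ties by edge label):
beta–rho (4): add — endpoints in different components.
iota–rho (4): add — endpoints in different components.
alpha–kappa (5): add — endpoints in different components.
beta–gamma (6): add — endpoints in different components.
alpha–iota (7): add — endpoints in different components.
alpha–zeta (7): add — endpoints in different components.
eta–iota (7): add — endpoints in different components.
Edges rejected before the tree was complete: 0.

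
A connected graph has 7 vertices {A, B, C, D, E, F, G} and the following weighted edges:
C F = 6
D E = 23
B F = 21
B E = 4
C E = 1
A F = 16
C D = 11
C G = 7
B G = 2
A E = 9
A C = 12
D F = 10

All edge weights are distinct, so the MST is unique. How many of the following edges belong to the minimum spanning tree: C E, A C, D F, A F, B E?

3

Kruskal's algorithm — process edges by increasing weight (ties by edge label):
C E (1): add. Components now {A} {B} {C,E} {D} {F} {G}
B G (2): add. Components now {A} {B,G} {C,E} {D} {F}
B E (4): add. Components now {A} {B,C,E,G} {D} {F}
C F (6): add. Components now {A} {B,C,E,F,G} {D}
C G (7): skip — C and G already connected.
A E (9): add. Components now {A,B,C,E,F,G} {D}
D F (10): add. Components now {A,B,C,D,E,F,G}
MST edge set: {C E, B G, B E, C F, A E, D F}.
Of the listed edges, {C E, D F, B E} are in the MST → 3.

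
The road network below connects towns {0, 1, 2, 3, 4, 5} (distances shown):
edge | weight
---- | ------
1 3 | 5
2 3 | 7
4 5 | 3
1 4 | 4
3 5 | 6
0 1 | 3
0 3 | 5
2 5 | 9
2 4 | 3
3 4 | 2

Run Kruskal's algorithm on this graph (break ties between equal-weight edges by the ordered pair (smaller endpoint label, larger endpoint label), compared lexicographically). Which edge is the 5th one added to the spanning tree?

Kruskal's algorithm — process edges by increasing weight (ties by edge label):
3 4 (2): add — endpoints in different components.
0 1 (3): add — endpoints in different components.
2 4 (3): add — endpoints in different components.
4 5 (3): add — endpoints in different components.
1 4 (4): add — endpoints in different components.
The 5th edge added is 1 4.

1-4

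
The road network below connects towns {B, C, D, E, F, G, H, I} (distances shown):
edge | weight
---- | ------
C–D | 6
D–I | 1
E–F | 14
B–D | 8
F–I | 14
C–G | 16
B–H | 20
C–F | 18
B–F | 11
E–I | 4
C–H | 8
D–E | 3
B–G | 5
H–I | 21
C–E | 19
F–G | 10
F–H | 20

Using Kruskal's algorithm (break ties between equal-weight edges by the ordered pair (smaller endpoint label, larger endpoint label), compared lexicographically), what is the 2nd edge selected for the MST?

Kruskal's algorithm — process edges by increasing weight (ties by edge label):
D–I (1): add — endpoints in different components.
D–E (3): add — endpoints in different components.
E–I (4): skip — E and I already connected.
B–G (5): add — endpoints in different components.
C–D (6): add — endpoints in different components.
B–D (8): add — endpoints in different components.
C–H (8): add — endpoints in different components.
F–G (10): add — endpoints in different components.
The 2nd edge added is D–E.

D-E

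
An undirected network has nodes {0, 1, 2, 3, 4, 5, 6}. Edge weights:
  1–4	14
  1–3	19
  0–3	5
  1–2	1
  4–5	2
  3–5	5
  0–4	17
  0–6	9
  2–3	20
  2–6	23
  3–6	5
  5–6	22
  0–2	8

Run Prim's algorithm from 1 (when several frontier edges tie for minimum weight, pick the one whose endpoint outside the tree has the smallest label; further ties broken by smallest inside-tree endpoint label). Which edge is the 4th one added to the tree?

Prim's algorithm from 1:
Step 1: cheapest edge leaving the tree is 1–2 (1); add 2.
Step 2: cheapest edge leaving the tree is 0–2 (8); add 0.
Step 3: cheapest edge leaving the tree is 0–3 (5); add 3.
Step 4: cheapest edge leaving the tree is 3–5 (5); add 5.
Step 5: cheapest edge leaving the tree is 4–5 (2); add 4.
Step 6: cheapest edge leaving the tree is 3–6 (5); add 6.
The 4th edge added is 3–5.

3-5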